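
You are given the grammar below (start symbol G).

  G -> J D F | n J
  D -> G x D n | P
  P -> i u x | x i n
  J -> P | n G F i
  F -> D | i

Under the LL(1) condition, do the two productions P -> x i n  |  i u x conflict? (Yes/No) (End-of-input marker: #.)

No

FIRST(x i n) = { x } and FIRST(i u x) = { i }.
The FIRST sets are disjoint and neither alternative is nullable — no conflict.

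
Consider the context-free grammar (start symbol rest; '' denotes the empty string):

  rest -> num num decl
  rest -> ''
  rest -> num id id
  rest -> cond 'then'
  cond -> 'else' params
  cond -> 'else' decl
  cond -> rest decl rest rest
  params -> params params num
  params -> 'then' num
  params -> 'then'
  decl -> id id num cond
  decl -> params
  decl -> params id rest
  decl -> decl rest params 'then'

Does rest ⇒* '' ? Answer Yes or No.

rest has an ''-production, so rest ⇒ ''.

Yes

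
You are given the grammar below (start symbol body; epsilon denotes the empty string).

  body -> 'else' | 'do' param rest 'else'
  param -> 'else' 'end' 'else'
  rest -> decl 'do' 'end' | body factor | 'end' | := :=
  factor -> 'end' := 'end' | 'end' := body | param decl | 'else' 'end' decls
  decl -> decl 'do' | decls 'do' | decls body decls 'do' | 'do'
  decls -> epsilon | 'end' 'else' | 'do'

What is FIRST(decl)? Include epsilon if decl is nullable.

{ 'do', 'else', 'end' }

From decl -> decl 'do': add FIRST(decl) = { 'do', 'else', 'end' }.
From decl -> decls 'do': decls nullable, take FIRST(decls) ∪ {'do'} = { 'do', 'end' }.
From decl -> decls body decls 'do': decls nullable, take FIRST(decls) ∪ FIRST(body) = { 'do', 'else', 'end' }.
decl -> 'do' contributes {'do'}.
Union: FIRST(decl) = { 'do', 'else', 'end' }.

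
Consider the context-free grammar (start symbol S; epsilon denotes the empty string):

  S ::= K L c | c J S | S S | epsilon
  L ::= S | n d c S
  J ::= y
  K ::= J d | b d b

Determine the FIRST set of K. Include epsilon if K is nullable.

From K ::= J d: add FIRST(J) = { y }.
K ::= b d b contributes {b}.
Union: FIRST(K) = { b, y }.

{ b, y }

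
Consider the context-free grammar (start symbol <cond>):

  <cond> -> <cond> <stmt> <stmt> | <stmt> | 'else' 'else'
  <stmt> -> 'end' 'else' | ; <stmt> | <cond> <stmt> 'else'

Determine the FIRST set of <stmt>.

{ 'else', 'end', ; }

<stmt> -> 'end' 'else' contributes {'end'}.
<stmt> -> ; <stmt> contributes {;}.
From <stmt> -> <cond> <stmt> 'else': add FIRST(<cond>) = { 'else', 'end', ; }.
Union: FIRST(<stmt>) = { 'else', 'end', ; }.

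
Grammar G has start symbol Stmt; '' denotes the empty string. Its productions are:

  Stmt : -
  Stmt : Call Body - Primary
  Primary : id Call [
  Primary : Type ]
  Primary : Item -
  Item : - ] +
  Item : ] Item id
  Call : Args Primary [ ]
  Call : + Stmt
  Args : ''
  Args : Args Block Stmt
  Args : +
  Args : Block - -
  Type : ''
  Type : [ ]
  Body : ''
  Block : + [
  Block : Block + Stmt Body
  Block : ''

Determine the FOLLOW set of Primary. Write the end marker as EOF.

In Stmt : Call Body - Primary: Primary is at the end, add FOLLOW(Stmt) = { EOF, +, -, [, ], id }.
In Call : Args Primary [ ]: add FIRST([ ]) = { [ }.
Union: FOLLOW(Primary) = { EOF, +, -, [, ], id }.

{ EOF, +, -, [, ], id }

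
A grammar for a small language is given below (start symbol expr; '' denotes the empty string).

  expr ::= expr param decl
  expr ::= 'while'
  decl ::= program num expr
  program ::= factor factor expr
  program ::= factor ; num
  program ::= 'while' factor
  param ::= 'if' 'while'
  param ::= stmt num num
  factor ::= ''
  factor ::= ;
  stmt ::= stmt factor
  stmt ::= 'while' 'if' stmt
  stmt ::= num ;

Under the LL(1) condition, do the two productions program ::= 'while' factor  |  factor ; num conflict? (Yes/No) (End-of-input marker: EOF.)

No

FIRST('while' factor) = { 'while' } and FIRST(factor ; num) = { ; }.
The FIRST sets are disjoint and neither alternative is nullable — no conflict.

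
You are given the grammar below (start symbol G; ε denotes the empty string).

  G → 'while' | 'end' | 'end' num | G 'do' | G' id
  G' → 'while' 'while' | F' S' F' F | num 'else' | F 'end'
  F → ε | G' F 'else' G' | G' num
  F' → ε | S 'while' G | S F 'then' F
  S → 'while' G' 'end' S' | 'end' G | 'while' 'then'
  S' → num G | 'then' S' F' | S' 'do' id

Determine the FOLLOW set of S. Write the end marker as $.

{ 'end', 'then', 'while', num }

In F' → S 'while' G: add FIRST('while' G) = { 'while' }.
In F' → S F 'then' F: add FIRST(F 'then' F) = { 'end', 'then', 'while', num }.
Union: FOLLOW(S) = { 'end', 'then', 'while', num }.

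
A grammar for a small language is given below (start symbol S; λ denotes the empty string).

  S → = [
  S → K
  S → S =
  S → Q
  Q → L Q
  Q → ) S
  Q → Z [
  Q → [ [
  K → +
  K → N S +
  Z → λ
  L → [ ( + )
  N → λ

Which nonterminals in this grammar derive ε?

{ N, Z }

Directly nullable (have an λ-production): Z, N.
No other nonterminal has a production whose RHS symbols are all nullable.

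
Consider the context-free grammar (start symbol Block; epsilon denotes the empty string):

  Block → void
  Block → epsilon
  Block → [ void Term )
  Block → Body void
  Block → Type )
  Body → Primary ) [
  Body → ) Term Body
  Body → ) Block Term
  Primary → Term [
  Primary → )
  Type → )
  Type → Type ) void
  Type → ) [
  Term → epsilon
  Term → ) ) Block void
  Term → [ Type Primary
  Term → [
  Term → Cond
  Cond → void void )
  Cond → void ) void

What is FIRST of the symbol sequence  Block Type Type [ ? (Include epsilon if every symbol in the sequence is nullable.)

Add FIRST(Block)\{epsilon} = { ), [, void }; Block is nullable, continue.
Add FIRST(Type) = { ) }; Type is not nullable, stop.

{ ), [, void }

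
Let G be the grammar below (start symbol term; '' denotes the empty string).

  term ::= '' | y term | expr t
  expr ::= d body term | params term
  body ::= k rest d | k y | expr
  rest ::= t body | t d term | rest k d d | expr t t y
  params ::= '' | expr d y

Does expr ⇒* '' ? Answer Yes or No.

Yes

expr ::= params term and each of params, term is nullable, so expr ⇒* ''.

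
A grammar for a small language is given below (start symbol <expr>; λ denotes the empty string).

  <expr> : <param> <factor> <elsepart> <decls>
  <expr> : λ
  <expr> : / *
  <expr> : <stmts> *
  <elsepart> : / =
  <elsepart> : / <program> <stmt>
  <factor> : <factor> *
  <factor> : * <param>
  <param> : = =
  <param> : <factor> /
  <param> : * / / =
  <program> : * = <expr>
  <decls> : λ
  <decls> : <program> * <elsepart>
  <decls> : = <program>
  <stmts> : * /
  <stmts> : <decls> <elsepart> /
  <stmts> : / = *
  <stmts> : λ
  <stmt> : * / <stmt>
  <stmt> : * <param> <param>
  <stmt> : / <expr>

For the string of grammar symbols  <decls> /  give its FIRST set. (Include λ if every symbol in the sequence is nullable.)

{ *, /, = }

Add FIRST(<decls>)\{λ} = { *, = }; <decls> is nullable, continue.
/ is a terminal; add {/} and stop.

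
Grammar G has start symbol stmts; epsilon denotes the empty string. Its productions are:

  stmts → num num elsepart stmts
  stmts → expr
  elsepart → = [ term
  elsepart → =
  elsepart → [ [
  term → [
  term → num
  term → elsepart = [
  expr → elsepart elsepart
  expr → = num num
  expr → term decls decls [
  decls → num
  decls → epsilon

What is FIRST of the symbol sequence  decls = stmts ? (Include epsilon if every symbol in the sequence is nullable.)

{ =, num }

Add FIRST(decls)\{epsilon} = { num }; decls is nullable, continue.
= is a terminal; add {=} and stop.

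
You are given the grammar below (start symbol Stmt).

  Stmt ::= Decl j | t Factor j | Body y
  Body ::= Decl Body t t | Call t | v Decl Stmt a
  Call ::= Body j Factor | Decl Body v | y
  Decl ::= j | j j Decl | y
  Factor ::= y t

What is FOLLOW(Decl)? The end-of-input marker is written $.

{ j, t, v, y }

In Stmt ::= Decl j: add FIRST(j) = { j }.
In Body ::= Decl Body t t: add FIRST(Body t t) = { j, v, y }.
In Body ::= v Decl Stmt a: add FIRST(Stmt a) = { j, t, v, y }.
In Call ::= Decl Body v: add FIRST(Body v) = { j, v, y }.
In Decl ::= j j Decl: Decl is at the end, add FOLLOW(Decl) = { j, t, v, y }.
Union: FOLLOW(Decl) = { j, t, v, y }.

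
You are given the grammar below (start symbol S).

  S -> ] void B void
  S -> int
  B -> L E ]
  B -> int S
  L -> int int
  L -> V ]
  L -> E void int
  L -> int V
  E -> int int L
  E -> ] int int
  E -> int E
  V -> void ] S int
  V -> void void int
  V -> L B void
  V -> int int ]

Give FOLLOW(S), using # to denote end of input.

S is the start symbol, so # ∈ FOLLOW(S).
In B -> int S: S is at the end, add FOLLOW(B) = { void }.
In V -> void ] S int: add FIRST(int) = { int }.
Union: FOLLOW(S) = { #, int, void }.

{ #, int, void }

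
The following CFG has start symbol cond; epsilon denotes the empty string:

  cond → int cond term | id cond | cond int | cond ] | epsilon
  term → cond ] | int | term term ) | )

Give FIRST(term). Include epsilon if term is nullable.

{ ), ], id, int }

From term → cond ]: cond nullable, take FIRST(cond) ∪ {]} = { ], id, int }.
term → int contributes {int}.
From term → term term ): add FIRST(term) = { ), ], id, int }.
term → ) contributes {)}.
Union: FIRST(term) = { ), ], id, int }.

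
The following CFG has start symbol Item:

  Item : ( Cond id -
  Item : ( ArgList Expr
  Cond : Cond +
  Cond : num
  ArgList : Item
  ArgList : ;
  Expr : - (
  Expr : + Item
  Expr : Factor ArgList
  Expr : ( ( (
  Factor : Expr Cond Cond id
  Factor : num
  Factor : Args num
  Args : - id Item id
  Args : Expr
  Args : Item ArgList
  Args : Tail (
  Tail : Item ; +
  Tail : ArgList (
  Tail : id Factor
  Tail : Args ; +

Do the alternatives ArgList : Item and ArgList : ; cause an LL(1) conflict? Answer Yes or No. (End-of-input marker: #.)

FIRST(Item) = { ( } and FIRST(;) = { ; }.
The FIRST sets are disjoint and neither alternative is nullable — no conflict.

No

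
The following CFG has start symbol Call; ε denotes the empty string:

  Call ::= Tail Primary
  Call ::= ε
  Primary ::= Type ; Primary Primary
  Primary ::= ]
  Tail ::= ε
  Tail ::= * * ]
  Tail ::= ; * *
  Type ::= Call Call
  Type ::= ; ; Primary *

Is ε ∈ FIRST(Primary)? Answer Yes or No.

Nullable nonterminals: Call, Tail, Type.
No production of Primary has an RHS whose symbols are all nullable, so Primary is not nullable.

No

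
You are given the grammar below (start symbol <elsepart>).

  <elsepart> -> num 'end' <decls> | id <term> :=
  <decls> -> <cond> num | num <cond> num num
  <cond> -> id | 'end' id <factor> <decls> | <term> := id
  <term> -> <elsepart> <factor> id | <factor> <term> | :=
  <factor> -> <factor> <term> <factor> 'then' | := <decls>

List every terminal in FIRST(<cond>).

{ 'end', :=, id, num }

<cond> -> id contributes {id}.
<cond> -> 'end' id <factor> <decls> contributes {'end'}.
From <cond> -> <term> := id: add FIRST(<term>) = { :=, id, num }.
Union: FIRST(<cond>) = { 'end', :=, id, num }.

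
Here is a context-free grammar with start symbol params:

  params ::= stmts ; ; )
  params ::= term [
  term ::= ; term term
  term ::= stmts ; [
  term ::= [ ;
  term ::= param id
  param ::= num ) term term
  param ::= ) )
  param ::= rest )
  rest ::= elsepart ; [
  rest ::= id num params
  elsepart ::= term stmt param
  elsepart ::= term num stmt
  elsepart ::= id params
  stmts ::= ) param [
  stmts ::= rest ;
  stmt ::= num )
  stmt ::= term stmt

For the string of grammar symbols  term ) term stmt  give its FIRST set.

{ ), ;, [, id, num }

Add FIRST(term) = { ), ;, [, id, num }; term is not nullable, stop.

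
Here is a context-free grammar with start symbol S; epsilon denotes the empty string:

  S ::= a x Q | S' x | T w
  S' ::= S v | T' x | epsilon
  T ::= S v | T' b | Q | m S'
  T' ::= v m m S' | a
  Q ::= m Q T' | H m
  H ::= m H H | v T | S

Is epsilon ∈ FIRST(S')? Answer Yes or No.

S' has an epsilon-production, so S' ⇒ epsilon.

Yes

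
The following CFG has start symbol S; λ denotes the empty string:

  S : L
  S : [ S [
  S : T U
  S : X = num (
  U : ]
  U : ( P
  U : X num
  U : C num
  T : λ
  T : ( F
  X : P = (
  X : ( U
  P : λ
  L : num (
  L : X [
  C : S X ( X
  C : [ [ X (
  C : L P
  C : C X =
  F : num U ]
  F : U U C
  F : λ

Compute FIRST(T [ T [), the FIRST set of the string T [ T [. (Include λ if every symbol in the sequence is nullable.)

Add FIRST(T)\{λ} = { ( }; T is nullable, continue.
[ is a terminal; add {[} and stop.

{ (, [ }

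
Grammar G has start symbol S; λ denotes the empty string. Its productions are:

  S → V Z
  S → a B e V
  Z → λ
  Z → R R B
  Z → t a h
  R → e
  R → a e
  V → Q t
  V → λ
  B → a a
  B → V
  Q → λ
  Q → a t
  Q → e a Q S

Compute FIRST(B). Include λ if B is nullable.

{ a, e, t, λ }

B → a a contributes {a}.
From B → V: add FIRST(V) = { a, e, t, λ } (including λ since V is nullable).
Union: FIRST(B) = { a, e, t, λ }.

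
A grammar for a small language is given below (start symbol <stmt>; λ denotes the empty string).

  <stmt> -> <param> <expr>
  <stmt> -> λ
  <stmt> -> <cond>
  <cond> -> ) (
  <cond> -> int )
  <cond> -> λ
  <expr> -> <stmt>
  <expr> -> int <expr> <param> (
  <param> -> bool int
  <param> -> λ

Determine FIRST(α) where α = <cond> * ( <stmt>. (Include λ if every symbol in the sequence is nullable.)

{ ), *, int }

Add FIRST(<cond>)\{λ} = { ), int }; <cond> is nullable, continue.
* is a terminal; add {*} and stop.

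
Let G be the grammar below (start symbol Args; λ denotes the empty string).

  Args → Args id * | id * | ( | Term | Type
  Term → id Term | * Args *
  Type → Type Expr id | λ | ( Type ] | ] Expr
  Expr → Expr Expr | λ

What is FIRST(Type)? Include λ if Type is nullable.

From Type → Type Expr id: Type, Expr nullable, take FIRST(Type) ∪ FIRST(Expr) ∪ {id} = { (, ], id }.
Type → λ contributes λ.
Type → ( Type ] contributes {(}.
Type → ] Expr contributes {]}.
Union: FIRST(Type) = { (, ], id, λ }.

{ (, ], id, λ }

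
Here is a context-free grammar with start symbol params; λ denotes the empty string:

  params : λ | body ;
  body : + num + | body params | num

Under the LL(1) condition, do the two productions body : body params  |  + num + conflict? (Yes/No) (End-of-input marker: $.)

Yes

FIRST(body params) = { +, num } and FIRST(+ num +) = { + }.
Both contain +, so the two alternatives are not disjoint — LL(1) conflict.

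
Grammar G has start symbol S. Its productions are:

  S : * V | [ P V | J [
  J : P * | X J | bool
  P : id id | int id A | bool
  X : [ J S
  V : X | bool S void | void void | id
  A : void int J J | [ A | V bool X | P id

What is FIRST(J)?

{ [, bool, id, int }

From J : P *: add FIRST(P) = { bool, id, int }.
From J : X J: add FIRST(X) = { [ }.
J : bool contributes {bool}.
Union: FIRST(J) = { [, bool, id, int }.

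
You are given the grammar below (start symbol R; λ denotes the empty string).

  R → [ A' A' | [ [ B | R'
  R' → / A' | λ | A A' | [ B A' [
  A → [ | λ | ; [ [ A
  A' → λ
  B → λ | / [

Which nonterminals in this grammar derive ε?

{ A, A', B, R, R' }

Directly nullable (have an λ-production): R', A, A', B.
R → R' with every symbol nullable, so R is nullable.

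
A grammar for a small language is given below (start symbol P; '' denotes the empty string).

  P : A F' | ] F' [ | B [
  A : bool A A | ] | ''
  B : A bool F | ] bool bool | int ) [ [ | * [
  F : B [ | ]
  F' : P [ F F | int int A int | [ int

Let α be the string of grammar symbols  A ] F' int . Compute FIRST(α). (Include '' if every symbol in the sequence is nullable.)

{ ], bool }

Add FIRST(A)\{''} = { ], bool }; A is nullable, continue.
] is a terminal; add {]} and stop.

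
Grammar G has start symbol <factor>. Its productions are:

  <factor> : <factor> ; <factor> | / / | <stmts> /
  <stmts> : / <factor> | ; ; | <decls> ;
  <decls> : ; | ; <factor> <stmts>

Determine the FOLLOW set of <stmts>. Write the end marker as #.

In <factor> : <stmts> /: add FIRST(/) = { / }.
In <decls> : ; <factor> <stmts>: <stmts> is at the end, add FOLLOW(<decls>) = { ; }.
Union: FOLLOW(<stmts>) = { /, ; }.

{ /, ; }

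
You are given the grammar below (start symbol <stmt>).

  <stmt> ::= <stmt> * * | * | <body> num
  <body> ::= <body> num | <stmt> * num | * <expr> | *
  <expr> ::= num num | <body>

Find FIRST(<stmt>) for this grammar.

From <stmt> ::= <stmt> * *: add FIRST(<stmt>) = { * }.
<stmt> ::= * contributes {*}.
From <stmt> ::= <body> num: add FIRST(<body>) = { * }.
Union: FIRST(<stmt>) = { * }.

{ * }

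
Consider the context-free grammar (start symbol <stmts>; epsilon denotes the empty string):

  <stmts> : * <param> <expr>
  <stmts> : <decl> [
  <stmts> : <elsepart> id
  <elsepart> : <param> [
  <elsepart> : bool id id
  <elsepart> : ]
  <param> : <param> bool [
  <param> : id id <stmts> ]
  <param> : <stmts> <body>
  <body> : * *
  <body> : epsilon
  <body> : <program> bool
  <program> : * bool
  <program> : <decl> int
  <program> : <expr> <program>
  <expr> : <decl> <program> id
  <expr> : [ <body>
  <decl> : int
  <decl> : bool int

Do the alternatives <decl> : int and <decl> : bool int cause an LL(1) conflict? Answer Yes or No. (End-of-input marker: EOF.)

No

FIRST(int) = { int } and FIRST(bool int) = { bool }.
The FIRST sets are disjoint and neither alternative is nullable — no conflict.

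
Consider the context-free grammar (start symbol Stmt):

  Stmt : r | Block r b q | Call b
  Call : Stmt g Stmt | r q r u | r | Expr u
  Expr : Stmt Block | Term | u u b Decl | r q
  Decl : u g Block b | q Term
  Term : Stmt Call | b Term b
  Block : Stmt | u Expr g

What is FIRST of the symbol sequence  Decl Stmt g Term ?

Add FIRST(Decl) = { q, u }; Decl is not nullable, stop.

{ q, u }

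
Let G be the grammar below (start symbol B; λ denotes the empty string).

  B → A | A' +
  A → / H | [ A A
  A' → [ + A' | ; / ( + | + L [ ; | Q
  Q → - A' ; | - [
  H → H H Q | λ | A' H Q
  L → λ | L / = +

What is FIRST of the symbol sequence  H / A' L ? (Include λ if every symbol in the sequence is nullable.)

Add FIRST(H)\{λ} = { +, -, ;, [ }; H is nullable, continue.
/ is a terminal; add {/} and stop.

{ +, -, /, ;, [ }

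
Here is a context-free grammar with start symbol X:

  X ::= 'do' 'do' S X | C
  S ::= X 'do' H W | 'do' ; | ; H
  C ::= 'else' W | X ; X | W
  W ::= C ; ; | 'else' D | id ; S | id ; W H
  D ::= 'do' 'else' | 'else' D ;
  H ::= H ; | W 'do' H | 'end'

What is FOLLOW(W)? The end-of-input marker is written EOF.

{ EOF, 'do', 'else', 'end', ;, id }

In S ::= X 'do' H W: W is at the end, add FOLLOW(S) = { EOF, 'do', 'else', 'end', ;, id }.
In C ::= 'else' W: W is at the end, add FOLLOW(C) = { EOF, 'do', ; }.
In C ::= W: W is at the end, add FOLLOW(C) = { EOF, 'do', ; }.
In W ::= id ; W H: add FIRST(H) = { 'do', 'else', 'end', id }.
In H ::= W 'do' H: add FIRST('do' H) = { 'do' }.
Union: FOLLOW(W) = { EOF, 'do', 'else', 'end', ;, id }.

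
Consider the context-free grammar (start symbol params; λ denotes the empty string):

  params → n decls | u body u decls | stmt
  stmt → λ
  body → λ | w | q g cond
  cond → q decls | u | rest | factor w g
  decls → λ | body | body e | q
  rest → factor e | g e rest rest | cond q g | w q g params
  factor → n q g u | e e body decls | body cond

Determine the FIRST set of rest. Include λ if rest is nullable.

From rest → factor e: add FIRST(factor) = { e, g, n, q, u, w }.
rest → g e rest rest contributes {g}.
From rest → cond q g: add FIRST(cond) = { e, g, n, q, u, w }.
rest → w q g params contributes {w}.
Union: FIRST(rest) = { e, g, n, q, u, w }.

{ e, g, n, q, u, w }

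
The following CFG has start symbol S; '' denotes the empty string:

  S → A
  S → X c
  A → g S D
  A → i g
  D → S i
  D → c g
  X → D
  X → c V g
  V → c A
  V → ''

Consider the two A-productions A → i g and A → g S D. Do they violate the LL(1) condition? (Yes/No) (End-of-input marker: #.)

FIRST(i g) = { i } and FIRST(g S D) = { g }.
The FIRST sets are disjoint and neither alternative is nullable — no conflict.

No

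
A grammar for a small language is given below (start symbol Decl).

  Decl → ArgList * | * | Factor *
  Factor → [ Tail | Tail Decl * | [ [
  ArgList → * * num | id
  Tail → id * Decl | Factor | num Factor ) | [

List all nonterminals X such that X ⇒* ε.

No nonterminal has an empty production or an RHS whose symbols are all nullable.

{ } (none)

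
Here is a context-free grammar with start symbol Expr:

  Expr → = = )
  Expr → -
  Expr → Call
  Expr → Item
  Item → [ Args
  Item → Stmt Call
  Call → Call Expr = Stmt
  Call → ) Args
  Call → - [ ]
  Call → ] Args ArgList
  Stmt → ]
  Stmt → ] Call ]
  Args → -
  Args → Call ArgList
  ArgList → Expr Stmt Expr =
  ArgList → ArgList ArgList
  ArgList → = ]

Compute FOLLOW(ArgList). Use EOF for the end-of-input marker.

{ EOF, ), -, =, [, ] }

In Call → ] Args ArgList: ArgList is at the end, add FOLLOW(Call) = { EOF, ), -, =, [, ] }.
In Args → Call ArgList: ArgList is at the end, add FOLLOW(Args) = { EOF, ), -, =, [, ] }.
In ArgList → ArgList ArgList: add FIRST(ArgList) = { ), -, =, [, ] }.
In ArgList → ArgList ArgList: ArgList is at the end, add FOLLOW(ArgList) = { EOF, ), -, =, [, ] }.
Union: FOLLOW(ArgList) = { EOF, ), -, =, [, ] }.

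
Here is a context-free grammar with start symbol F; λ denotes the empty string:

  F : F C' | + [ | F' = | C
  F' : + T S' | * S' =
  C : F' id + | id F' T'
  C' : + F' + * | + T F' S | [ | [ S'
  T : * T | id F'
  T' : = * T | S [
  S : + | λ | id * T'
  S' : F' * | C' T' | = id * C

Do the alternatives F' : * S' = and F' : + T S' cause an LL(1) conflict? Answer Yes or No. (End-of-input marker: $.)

FIRST(* S' =) = { * } and FIRST(+ T S') = { + }.
The FIRST sets are disjoint and neither alternative is nullable — no conflict.

No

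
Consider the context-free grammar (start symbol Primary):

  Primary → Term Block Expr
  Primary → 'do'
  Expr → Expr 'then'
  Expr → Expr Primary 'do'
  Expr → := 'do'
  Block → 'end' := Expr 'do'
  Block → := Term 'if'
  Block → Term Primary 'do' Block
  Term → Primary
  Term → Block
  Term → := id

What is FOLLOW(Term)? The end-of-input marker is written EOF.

In Primary → Term Block Expr: add FIRST(Block Expr) = { 'do', 'end', := }.
In Block → := Term 'if': add FIRST('if') = { 'if' }.
In Block → Term Primary 'do' Block: add FIRST(Primary 'do' Block) = { 'do', 'end', := }.
Union: FOLLOW(Term) = { 'do', 'end', 'if', := }.

{ 'do', 'end', 'if', := }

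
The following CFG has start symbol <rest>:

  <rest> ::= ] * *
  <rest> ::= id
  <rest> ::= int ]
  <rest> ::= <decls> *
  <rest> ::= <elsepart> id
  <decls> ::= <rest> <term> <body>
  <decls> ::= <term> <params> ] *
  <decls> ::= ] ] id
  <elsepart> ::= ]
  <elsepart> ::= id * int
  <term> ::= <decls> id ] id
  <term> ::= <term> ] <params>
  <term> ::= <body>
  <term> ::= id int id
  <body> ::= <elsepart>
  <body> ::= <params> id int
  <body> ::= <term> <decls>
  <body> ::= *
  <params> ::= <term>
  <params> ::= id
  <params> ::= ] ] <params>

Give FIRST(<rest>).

{ *, ], id, int }

<rest> ::= ] * * contributes {]}.
<rest> ::= id contributes {id}.
<rest> ::= int ] contributes {int}.
From <rest> ::= <decls> *: add FIRST(<decls>) = { *, ], id, int }.
From <rest> ::= <elsepart> id: add FIRST(<elsepart>) = { ], id }.
Union: FIRST(<rest>) = { *, ], id, int }.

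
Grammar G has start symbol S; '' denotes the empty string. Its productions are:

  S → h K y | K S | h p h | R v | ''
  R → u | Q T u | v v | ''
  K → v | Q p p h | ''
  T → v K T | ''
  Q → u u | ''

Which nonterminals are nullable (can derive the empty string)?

{ K, Q, R, S, T }

Directly nullable (have an ''-production): S, R, K, T, Q.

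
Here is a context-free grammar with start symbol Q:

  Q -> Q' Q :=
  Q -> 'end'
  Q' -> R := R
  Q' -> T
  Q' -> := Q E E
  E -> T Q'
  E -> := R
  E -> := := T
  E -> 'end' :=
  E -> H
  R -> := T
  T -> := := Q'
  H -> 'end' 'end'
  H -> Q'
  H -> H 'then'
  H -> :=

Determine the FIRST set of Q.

From Q -> Q' Q :=: add FIRST(Q') = { := }.
Q -> 'end' contributes {'end'}.
Union: FIRST(Q) = { 'end', := }.

{ 'end', := }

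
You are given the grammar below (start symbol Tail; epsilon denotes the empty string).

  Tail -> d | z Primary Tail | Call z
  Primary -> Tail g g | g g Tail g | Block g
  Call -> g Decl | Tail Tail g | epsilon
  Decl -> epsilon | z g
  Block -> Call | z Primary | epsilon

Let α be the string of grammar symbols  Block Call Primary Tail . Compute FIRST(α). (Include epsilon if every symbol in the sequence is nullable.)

Add FIRST(Block)\{epsilon} = { d, g, z }; Block is nullable, continue.
Add FIRST(Call)\{epsilon} = { d, g, z }; Call is nullable, continue.
Add FIRST(Primary) = { d, g, z }; Primary is not nullable, stop.

{ d, g, z }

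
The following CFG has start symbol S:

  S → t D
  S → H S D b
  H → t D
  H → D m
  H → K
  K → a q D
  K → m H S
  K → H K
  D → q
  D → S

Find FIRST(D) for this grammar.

{ a, m, q, t }

D → q contributes {q}.
From D → S: add FIRST(S) = { a, m, q, t }.
Union: FIRST(D) = { a, m, q, t }.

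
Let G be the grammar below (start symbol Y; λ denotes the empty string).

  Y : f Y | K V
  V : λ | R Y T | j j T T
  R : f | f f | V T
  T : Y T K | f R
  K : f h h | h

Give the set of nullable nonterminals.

Directly nullable (have an λ-production): V.
No other nonterminal has a production whose RHS symbols are all nullable.

{ V }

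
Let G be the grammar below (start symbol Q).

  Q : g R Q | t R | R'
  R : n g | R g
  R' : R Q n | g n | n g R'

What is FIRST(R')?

{ g, n }

From R' : R Q n: add FIRST(R) = { n }.
R' : g n contributes {g}.
R' : n g R' contributes {n}.
Union: FIRST(R') = { g, n }.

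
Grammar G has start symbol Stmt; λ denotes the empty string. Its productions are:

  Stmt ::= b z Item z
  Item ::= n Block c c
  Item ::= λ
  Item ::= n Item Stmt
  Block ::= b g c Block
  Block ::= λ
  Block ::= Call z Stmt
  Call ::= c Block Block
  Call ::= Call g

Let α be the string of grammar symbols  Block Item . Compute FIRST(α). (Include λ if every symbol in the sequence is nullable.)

Add FIRST(Block)\{λ} = { b, c }; Block is nullable, continue.
Add FIRST(Item)\{λ} = { n }; Item is nullable, continue.
Every symbol is nullable, so include λ.

{ b, c, n, λ }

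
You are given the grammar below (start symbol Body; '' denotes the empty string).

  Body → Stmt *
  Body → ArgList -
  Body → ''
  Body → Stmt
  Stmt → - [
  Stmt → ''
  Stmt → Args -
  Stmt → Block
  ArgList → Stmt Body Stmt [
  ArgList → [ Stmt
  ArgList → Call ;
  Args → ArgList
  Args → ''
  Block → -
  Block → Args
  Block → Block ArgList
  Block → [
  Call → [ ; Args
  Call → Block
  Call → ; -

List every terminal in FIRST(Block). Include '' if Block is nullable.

Block → - contributes {-}.
From Block → Args: add FIRST(Args) = { *, -, ;, [, '' } (including '' since Args is nullable).
From Block → Block ArgList: Block nullable, take FIRST(Block) ∪ FIRST(ArgList) = { *, -, ;, [ }.
Block → [ contributes {[}.
Union: FIRST(Block) = { *, -, ;, [, '' }.

{ *, -, ;, [, '' }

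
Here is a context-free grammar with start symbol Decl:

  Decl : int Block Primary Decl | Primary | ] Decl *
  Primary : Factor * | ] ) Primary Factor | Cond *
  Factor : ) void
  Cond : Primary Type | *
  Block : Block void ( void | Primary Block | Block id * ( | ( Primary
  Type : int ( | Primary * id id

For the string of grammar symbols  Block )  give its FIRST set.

{ (, ), *, ] }

Add FIRST(Block) = { (, ), *, ] }; Block is not nullable, stop.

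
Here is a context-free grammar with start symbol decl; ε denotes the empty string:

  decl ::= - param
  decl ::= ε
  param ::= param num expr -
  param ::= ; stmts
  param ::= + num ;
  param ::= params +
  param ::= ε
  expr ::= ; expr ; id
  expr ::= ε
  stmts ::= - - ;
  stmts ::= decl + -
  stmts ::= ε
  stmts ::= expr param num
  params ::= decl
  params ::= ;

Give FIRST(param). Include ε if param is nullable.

{ +, -, ;, num, ε }

From param ::= param num expr -: param nullable, take FIRST(param) ∪ {num} = { +, -, ;, num }.
param ::= ; stmts contributes {;}.
param ::= + num ; contributes {+}.
From param ::= params +: params nullable, take FIRST(params) ∪ {+} = { +, -, ; }.
param ::= ε contributes ε.
Union: FIRST(param) = { +, -, ;, num, ε }.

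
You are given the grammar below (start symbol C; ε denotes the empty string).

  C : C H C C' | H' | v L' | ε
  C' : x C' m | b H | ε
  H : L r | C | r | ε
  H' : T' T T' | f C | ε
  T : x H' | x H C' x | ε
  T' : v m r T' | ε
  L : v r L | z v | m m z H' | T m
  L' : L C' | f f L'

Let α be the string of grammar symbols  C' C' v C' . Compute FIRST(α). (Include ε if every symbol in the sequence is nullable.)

{ b, v, x }

Add FIRST(C')\{ε} = { b, x }; C' is nullable, continue.
Add FIRST(C')\{ε} = { b, x }; C' is nullable, continue.
v is a terminal; add {v} and stop.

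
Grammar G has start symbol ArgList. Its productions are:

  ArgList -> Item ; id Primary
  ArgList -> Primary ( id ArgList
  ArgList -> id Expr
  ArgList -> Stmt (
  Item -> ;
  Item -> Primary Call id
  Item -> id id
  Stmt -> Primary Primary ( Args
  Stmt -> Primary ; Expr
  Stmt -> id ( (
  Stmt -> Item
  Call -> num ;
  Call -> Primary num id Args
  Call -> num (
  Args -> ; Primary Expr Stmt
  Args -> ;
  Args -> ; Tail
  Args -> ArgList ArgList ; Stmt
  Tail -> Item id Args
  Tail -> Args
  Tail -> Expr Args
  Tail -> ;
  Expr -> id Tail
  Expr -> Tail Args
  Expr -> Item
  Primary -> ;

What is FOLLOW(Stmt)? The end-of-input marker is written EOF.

In ArgList -> Stmt (: add FIRST(() = { ( }.
In Args -> ; Primary Expr Stmt: Stmt is at the end, add FOLLOW(Args) = { EOF, (, ;, id }.
In Args -> ArgList ArgList ; Stmt: Stmt is at the end, add FOLLOW(Args) = { EOF, (, ;, id }.
Union: FOLLOW(Stmt) = { EOF, (, ;, id }.

{ EOF, (, ;, id }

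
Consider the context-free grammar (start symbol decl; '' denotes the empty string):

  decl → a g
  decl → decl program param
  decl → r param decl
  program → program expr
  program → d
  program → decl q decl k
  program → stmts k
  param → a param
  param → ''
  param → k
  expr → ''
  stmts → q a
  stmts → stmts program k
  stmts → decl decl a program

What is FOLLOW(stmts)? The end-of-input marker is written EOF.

In program → stmts k: add FIRST(k) = { k }.
In stmts → stmts program k: add FIRST(program k) = { a, d, q, r }.
Union: FOLLOW(stmts) = { a, d, k, q, r }.

{ a, d, k, q, r }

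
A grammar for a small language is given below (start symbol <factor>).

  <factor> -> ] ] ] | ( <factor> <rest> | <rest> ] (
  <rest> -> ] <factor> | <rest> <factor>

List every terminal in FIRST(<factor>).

{ (, ] }

<factor> -> ] ] ] contributes {]}.
<factor> -> ( <factor> <rest> contributes {(}.
From <factor> -> <rest> ] (: add FIRST(<rest>) = { ] }.
Union: FIRST(<factor>) = { (, ] }.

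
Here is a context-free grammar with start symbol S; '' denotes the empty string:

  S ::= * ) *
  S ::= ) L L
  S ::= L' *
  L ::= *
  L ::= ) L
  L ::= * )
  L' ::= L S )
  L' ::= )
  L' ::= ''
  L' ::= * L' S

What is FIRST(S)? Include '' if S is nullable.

{ ), * }

S ::= * ) * contributes {*}.
S ::= ) L L contributes {)}.
From S ::= L' *: L' nullable, take FIRST(L') ∪ {*} = { ), * }.
Union: FIRST(S) = { ), * }.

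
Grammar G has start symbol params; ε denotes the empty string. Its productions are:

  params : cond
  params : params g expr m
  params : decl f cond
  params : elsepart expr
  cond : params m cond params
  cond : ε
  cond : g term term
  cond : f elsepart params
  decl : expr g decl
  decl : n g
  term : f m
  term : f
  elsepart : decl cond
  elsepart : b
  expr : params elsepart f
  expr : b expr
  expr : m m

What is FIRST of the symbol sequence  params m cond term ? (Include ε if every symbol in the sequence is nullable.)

Add FIRST(params)\{ε} = { b, f, g, m, n }; params is nullable, continue.
m is a terminal; add {m} and stop.

{ b, f, g, m, n }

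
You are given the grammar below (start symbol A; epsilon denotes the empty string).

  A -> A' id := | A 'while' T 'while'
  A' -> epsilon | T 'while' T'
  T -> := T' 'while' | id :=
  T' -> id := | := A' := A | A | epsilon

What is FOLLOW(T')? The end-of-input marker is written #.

In A' -> T 'while' T': T' is at the end, add FOLLOW(A') = { :=, id }.
In T -> := T' 'while': add FIRST('while') = { 'while' }.
Union: FOLLOW(T') = { 'while', :=, id }.

{ 'while', :=, id }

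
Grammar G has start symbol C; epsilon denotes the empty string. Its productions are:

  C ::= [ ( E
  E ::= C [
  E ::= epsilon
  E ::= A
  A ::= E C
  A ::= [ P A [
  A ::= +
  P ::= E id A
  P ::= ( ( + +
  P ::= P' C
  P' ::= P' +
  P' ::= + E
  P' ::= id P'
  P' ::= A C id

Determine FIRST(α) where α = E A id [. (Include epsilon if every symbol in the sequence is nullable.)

{ +, [ }

Add FIRST(E)\{epsilon} = { +, [ }; E is nullable, continue.
Add FIRST(A) = { +, [ }; A is not nullable, stop.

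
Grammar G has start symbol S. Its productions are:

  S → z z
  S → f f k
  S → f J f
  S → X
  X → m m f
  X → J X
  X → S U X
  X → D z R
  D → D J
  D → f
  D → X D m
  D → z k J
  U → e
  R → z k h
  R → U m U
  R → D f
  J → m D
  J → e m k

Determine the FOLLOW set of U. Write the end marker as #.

In X → S U X: add FIRST(X) = { e, f, m, z }.
In R → U m U: add FIRST(m U) = { m }.
In R → U m U: U is at the end, add FOLLOW(R) = { #, e, f, m, z }.
Union: FOLLOW(U) = { #, e, f, m, z }.

{ #, e, f, m, z }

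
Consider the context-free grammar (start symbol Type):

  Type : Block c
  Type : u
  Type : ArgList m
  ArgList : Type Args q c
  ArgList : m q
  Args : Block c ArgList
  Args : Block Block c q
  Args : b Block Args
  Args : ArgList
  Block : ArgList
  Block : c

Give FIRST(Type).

{ c, m, u }

From Type : Block c: add FIRST(Block) = { c, m, u }.
Type : u contributes {u}.
From Type : ArgList m: add FIRST(ArgList) = { c, m, u }.
Union: FIRST(Type) = { c, m, u }.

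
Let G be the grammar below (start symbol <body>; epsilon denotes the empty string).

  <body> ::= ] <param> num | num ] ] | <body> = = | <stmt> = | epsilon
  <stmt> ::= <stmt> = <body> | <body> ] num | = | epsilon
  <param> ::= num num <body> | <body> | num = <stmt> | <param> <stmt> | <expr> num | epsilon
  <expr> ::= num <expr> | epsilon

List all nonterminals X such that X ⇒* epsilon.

{ <body>, <expr>, <param>, <stmt> }

Directly nullable (have an epsilon-production): <body>, <stmt>, <param>, <expr>.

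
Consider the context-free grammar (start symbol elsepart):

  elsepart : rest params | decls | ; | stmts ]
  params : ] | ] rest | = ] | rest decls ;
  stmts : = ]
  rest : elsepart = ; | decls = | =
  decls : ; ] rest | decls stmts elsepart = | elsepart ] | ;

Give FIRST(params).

params : ] contributes {]}.
params : ] rest contributes {]}.
params : = ] contributes {=}.
From params : rest decls ;: add FIRST(rest) = { ;, = }.
Union: FIRST(params) = { ;, =, ] }.

{ ;, =, ] }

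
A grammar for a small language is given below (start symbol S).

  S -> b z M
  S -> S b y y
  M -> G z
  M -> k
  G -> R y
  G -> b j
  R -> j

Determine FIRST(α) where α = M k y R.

{ b, j, k }

Add FIRST(M) = { b, j, k }; M is not nullable, stop.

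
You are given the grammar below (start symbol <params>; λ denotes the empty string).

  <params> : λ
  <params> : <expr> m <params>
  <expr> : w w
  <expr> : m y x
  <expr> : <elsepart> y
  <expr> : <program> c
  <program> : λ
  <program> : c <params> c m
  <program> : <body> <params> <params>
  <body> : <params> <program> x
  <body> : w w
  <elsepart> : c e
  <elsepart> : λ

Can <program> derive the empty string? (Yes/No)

Yes

<program> has an λ-production, so <program> ⇒ λ.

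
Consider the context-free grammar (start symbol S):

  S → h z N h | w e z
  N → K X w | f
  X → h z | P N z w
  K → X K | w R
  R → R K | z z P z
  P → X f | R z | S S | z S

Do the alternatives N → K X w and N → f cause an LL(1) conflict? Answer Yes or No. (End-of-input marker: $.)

No

FIRST(K X w) = { h, w, z } and FIRST(f) = { f }.
The FIRST sets are disjoint and neither alternative is nullable — no conflict.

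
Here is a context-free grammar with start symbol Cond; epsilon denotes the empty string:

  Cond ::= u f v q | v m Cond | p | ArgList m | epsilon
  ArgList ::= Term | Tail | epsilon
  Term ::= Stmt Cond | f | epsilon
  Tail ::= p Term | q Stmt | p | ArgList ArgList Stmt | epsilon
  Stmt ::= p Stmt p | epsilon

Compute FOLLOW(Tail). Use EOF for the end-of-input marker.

In ArgList ::= Tail: Tail is at the end, add FOLLOW(ArgList) = { f, m, p, q, u, v }.
Union: FOLLOW(Tail) = { f, m, p, q, u, v }.

{ f, m, p, q, u, v }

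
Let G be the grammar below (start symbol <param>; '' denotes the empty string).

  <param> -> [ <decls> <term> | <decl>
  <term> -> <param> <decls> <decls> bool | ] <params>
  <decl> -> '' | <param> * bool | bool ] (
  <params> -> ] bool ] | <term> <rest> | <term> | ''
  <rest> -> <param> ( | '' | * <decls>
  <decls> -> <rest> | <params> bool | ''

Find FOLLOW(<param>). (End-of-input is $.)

<param> is the start symbol, so $ ∈ FOLLOW(<param>).
In <term> -> <param> <decls> <decls> bool: add FIRST(<decls> <decls> bool) = { (, *, [, ], bool }.
In <decl> -> <param> * bool: add FIRST(* bool) = { * }.
In <rest> -> <param> (: add FIRST(() = { ( }.
Union: FOLLOW(<param>) = { $, (, *, [, ], bool }.

{ $, (, *, [, ], bool }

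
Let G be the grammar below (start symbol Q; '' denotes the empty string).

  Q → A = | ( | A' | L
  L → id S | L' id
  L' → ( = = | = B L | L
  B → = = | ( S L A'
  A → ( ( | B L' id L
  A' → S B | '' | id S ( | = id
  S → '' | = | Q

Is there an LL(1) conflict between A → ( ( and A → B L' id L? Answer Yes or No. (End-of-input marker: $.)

Yes

FIRST(( () = { ( } and FIRST(B L' id L) = { (, = }.
Both contain (, so the two alternatives are not disjoint — LL(1) conflict.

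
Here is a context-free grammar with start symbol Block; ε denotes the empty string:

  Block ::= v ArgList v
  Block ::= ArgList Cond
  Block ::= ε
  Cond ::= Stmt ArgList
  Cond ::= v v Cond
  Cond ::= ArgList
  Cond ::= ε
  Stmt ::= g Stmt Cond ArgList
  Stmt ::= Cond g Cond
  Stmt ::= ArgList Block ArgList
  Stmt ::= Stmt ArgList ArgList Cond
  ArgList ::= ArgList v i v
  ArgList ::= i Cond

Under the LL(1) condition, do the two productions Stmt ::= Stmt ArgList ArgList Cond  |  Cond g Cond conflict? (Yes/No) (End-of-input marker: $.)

Yes

FIRST(Stmt ArgList ArgList Cond) = { g, i, v } and FIRST(Cond g Cond) = { g, i, v }.
Both contain g, so the two alternatives are not disjoint — LL(1) conflict.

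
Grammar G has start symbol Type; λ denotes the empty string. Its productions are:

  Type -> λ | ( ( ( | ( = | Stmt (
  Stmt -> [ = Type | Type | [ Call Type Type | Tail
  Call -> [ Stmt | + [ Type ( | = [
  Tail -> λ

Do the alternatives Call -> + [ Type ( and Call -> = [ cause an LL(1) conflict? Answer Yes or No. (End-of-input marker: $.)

FIRST(+ [ Type () = { + } and FIRST(= [) = { = }.
The FIRST sets are disjoint and neither alternative is nullable — no conflict.

No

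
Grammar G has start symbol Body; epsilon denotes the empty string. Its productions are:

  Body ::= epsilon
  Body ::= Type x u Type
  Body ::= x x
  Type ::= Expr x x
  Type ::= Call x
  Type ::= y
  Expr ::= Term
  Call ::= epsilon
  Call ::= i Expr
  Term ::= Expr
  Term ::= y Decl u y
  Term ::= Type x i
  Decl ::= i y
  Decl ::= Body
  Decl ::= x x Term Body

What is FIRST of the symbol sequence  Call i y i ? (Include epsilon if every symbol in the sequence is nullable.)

Add FIRST(Call)\{epsilon} = { i }; Call is nullable, continue.
i is a terminal; add {i} and stop.

{ i }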